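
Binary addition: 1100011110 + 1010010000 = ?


Align and add column by column (LSB to MSB, carry propagating):
  01100011110
+ 01010010000
  -----------
  col 0: 0 + 0 + 0 (carry in) = 0 → bit 0, carry out 0
  col 1: 1 + 0 + 0 (carry in) = 1 → bit 1, carry out 0
  col 2: 1 + 0 + 0 (carry in) = 1 → bit 1, carry out 0
  col 3: 1 + 0 + 0 (carry in) = 1 → bit 1, carry out 0
  col 4: 1 + 1 + 0 (carry in) = 2 → bit 0, carry out 1
  col 5: 0 + 0 + 1 (carry in) = 1 → bit 1, carry out 0
  col 6: 0 + 0 + 0 (carry in) = 0 → bit 0, carry out 0
  col 7: 0 + 1 + 0 (carry in) = 1 → bit 1, carry out 0
  col 8: 1 + 0 + 0 (carry in) = 1 → bit 1, carry out 0
  col 9: 1 + 1 + 0 (carry in) = 2 → bit 0, carry out 1
  col 10: 0 + 0 + 1 (carry in) = 1 → bit 1, carry out 0
Reading bits MSB→LSB: 10110101110
Strip leading zeros: 10110101110
= 10110101110


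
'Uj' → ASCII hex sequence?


String: 'Uj'  (2 characters)
Per-character ASCII lookup:
  'U': uppercase starts at 65: 'U' = 65 + 20 = 85 → 0x55
  'j': lowercase starts at 97: 'j' = 97 + 9 = 106 → 0x6A
= 0x55 0x6A


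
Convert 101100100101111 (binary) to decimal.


Positional values:
Bit 0: 1 × 2^0 = 1
Bit 1: 1 × 2^1 = 2
Bit 2: 1 × 2^2 = 4
Bit 3: 1 × 2^3 = 8
Bit 5: 1 × 2^5 = 32
Bit 8: 1 × 2^8 = 256
Bit 11: 1 × 2^11 = 2048
Bit 12: 1 × 2^12 = 4096
Bit 14: 1 × 2^14 = 16384
Sum = 1 + 2 + 4 + 8 + 32 + 256 + 2048 + 4096 + 16384
= 22831


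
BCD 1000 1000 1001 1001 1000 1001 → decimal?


Each 4-bit group → digit:
  1000 → 8
  1000 → 8
  1001 → 9
  1001 → 9
  1000 → 8
  1001 → 9
= 889989


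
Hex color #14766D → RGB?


Hex: #14766D
R = 14₁₆ = 20
G = 76₁₆ = 118
B = 6D₁₆ = 109
= RGB(20, 118, 109)


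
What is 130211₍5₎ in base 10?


Positional values (base 5):
  1 × 5^0 = 1 × 1 = 1
  1 × 5^1 = 1 × 5 = 5
  2 × 5^2 = 2 × 25 = 50
  0 × 5^3 = 0 × 125 = 0
  3 × 5^4 = 3 × 625 = 1875
  1 × 5^5 = 1 × 3125 = 3125
Sum = 1 + 5 + 50 + 0 + 1875 + 3125
= 5056


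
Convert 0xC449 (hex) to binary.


Each hex digit → 4 binary bits:
  C = 1100
  4 = 0100
  4 = 0100
  9 = 1001
Concatenate: 1100 0100 0100 1001
= 1100010001001001


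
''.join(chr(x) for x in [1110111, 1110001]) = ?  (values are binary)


Codes (binary): 1110111 1110001
Per-code ASCII lookup:
  1110111 = 119  (range 97-122: lowercase, 119 - 97 = 22) → 'w'
  1110001 = 113  (range 97-122: lowercase, 113 - 97 = 16) → 'q'
= 'wq'


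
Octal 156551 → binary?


Each octal digit → 3 binary bits:
  1 = 001
  5 = 101
  6 = 110
  5 = 101
  5 = 101
  1 = 001
Concatenate: 001 101 110 101 101 001
= 001101110101101001


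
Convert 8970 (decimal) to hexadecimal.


Divide by 16 repeatedly:
8970 ÷ 16 = 560 remainder 10 (A)
560 ÷ 16 = 35 remainder 0 (0)
35 ÷ 16 = 2 remainder 3 (3)
2 ÷ 16 = 0 remainder 2 (2)
Reading remainders bottom-up:
= 0x230A


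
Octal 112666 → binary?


Each octal digit → 3 binary bits:
  1 = 001
  1 = 001
  2 = 010
  6 = 110
  6 = 110
  6 = 110
Concatenate: 001 001 010 110 110 110
= 001001010110110110


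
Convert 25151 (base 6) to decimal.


Positional values (base 6):
  1 × 6^0 = 1 × 1 = 1
  5 × 6^1 = 5 × 6 = 30
  1 × 6^2 = 1 × 36 = 36
  5 × 6^3 = 5 × 216 = 1080
  2 × 6^4 = 2 × 1296 = 2592
Sum = 1 + 30 + 36 + 1080 + 2592
= 3739


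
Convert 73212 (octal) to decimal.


Positional values:
Position 0: 2 × 8^0 = 2
Position 1: 1 × 8^1 = 8
Position 2: 2 × 8^2 = 128
Position 3: 3 × 8^3 = 1536
Position 4: 7 × 8^4 = 28672
Sum = 2 + 8 + 128 + 1536 + 28672
= 30346


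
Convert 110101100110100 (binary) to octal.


Group into 3-bit groups: 110101100110100
  110 = 6
  101 = 5
  100 = 4
  110 = 6
  100 = 4
= 0o65464


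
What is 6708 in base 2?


Divide by 2 repeatedly:
6708 ÷ 2 = 3354 remainder 0
3354 ÷ 2 = 1677 remainder 0
1677 ÷ 2 = 838 remainder 1
838 ÷ 2 = 419 remainder 0
419 ÷ 2 = 209 remainder 1
209 ÷ 2 = 104 remainder 1
104 ÷ 2 = 52 remainder 0
52 ÷ 2 = 26 remainder 0
26 ÷ 2 = 13 remainder 0
13 ÷ 2 = 6 remainder 1
6 ÷ 2 = 3 remainder 0
3 ÷ 2 = 1 remainder 1
1 ÷ 2 = 0 remainder 1
Reading remainders bottom-up:
= 1101000110100


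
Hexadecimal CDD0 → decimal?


Positional values:
Position 0: 0 × 16^0 = 0 × 1 = 0
Position 1: D × 16^1 = 13 × 16 = 208
Position 2: D × 16^2 = 13 × 256 = 3328
Position 3: C × 16^3 = 12 × 4096 = 49152
Sum = 0 + 208 + 3328 + 49152
= 52688


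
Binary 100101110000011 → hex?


Group into 4-bit nibbles: 0100101110000011
  0100 = 4
  1011 = B
  1000 = 8
  0011 = 3
= 0x4B83


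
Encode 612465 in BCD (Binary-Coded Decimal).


Each digit → 4-bit binary:
  6 → 0110
  1 → 0001
  2 → 0010
  4 → 0100
  6 → 0110
  5 → 0101
= 0110 0001 0010 0100 0110 0101


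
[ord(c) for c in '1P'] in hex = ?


String: '1P'  (2 characters)
Per-character ASCII lookup:
  '1': digits start at 48: '1' = 48 + 1 = 49 → 0x31
  'P': uppercase starts at 65: 'P' = 65 + 15 = 80 → 0x50
= 0x31 0x50


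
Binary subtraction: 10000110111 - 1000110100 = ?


Align and subtract column by column (LSB to MSB, borrowing when needed):
  10000110111
- 01000110100
  -----------
  col 0: (1 - 0 borrow-in) - 0 → 1 - 0 = 1, borrow out 0
  col 1: (1 - 0 borrow-in) - 0 → 1 - 0 = 1, borrow out 0
  col 2: (1 - 0 borrow-in) - 1 → 1 - 1 = 0, borrow out 0
  col 3: (0 - 0 borrow-in) - 0 → 0 - 0 = 0, borrow out 0
  col 4: (1 - 0 borrow-in) - 1 → 1 - 1 = 0, borrow out 0
  col 5: (1 - 0 borrow-in) - 1 → 1 - 1 = 0, borrow out 0
  col 6: (0 - 0 borrow-in) - 0 → 0 - 0 = 0, borrow out 0
  col 7: (0 - 0 borrow-in) - 0 → 0 - 0 = 0, borrow out 0
  col 8: (0 - 0 borrow-in) - 0 → 0 - 0 = 0, borrow out 0
  col 9: (0 - 0 borrow-in) - 1 → borrow from next column: (0+2) - 1 = 1, borrow out 1
  col 10: (1 - 1 borrow-in) - 0 → 0 - 0 = 0, borrow out 0
Reading bits MSB→LSB: 01000000011
Strip leading zeros: 1000000011
= 1000000011


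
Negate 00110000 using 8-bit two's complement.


Original: 00110000
Step 1 - Invert all bits: 11001111
Step 2 - Add 1: 11001111 + 1
= 11010000 (represents -48)


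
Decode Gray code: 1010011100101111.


Gray code: 1010011100101111
MSB stays the same: 1
Each subsequent bit = prev_binary XOR current_gray:
  B[1] = 1 XOR 0 = 1
  B[2] = 1 XOR 1 = 0
  B[3] = 0 XOR 0 = 0
  B[4] = 0 XOR 0 = 0
  B[5] = 0 XOR 1 = 1
  B[6] = 1 XOR 1 = 0
  B[7] = 0 XOR 1 = 1
  B[8] = 1 XOR 0 = 1
  B[9] = 1 XOR 0 = 1
  B[10] = 1 XOR 1 = 0
  B[11] = 0 XOR 0 = 0
  B[12] = 0 XOR 1 = 1
  B[13] = 1 XOR 1 = 0
  B[14] = 0 XOR 1 = 1
  B[15] = 1 XOR 1 = 0
= 1100010111001010 (50634 decimal)


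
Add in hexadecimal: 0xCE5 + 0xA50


Align and add column by column (LSB to MSB, each column mod 16 with carry):
  0CE5
+ 0A50
  ----
  col 0: 5(5) + 0(0) + 0 (carry in) = 5 → 5(5), carry out 0
  col 1: E(14) + 5(5) + 0 (carry in) = 19 → 3(3), carry out 1
  col 2: C(12) + A(10) + 1 (carry in) = 23 → 7(7), carry out 1
  col 3: 0(0) + 0(0) + 1 (carry in) = 1 → 1(1), carry out 0
Reading digits MSB→LSB: 1735
Strip leading zeros: 1735
= 0x1735


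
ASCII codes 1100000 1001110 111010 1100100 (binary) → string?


Codes (binary): 1100000 1001110 111010 1100100
Per-code ASCII lookup:
  1100000 = 96  (special character) → '`'
  1001110 = 78  (range 65-90: uppercase, 78 - 65 = 13) → 'N'
  111010 = 58  (special character) → ':'
  1100100 = 100  (range 97-122: lowercase, 100 - 97 = 3) → 'd'
= '`N:d'


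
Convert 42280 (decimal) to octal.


Divide by 8 repeatedly:
42280 ÷ 8 = 5285 remainder 0
5285 ÷ 8 = 660 remainder 5
660 ÷ 8 = 82 remainder 4
82 ÷ 8 = 10 remainder 2
10 ÷ 8 = 1 remainder 2
1 ÷ 8 = 0 remainder 1
Reading remainders bottom-up:
= 0o122450


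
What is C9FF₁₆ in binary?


Each hex digit → 4 binary bits:
  C = 1100
  9 = 1001
  F = 1111
  F = 1111
Concatenate: 1100 1001 1111 1111
= 1100100111111111


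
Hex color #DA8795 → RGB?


Hex: #DA8795
R = DA₁₆ = 218
G = 87₁₆ = 135
B = 95₁₆ = 149
= RGB(218, 135, 149)


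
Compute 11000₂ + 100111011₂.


Align and add column by column (LSB to MSB, carry propagating):
  0000011000
+ 0100111011
  ----------
  col 0: 0 + 1 + 0 (carry in) = 1 → bit 1, carry out 0
  col 1: 0 + 1 + 0 (carry in) = 1 → bit 1, carry out 0
  col 2: 0 + 0 + 0 (carry in) = 0 → bit 0, carry out 0
  col 3: 1 + 1 + 0 (carry in) = 2 → bit 0, carry out 1
  col 4: 1 + 1 + 1 (carry in) = 3 → bit 1, carry out 1
  col 5: 0 + 1 + 1 (carry in) = 2 → bit 0, carry out 1
  col 6: 0 + 0 + 1 (carry in) = 1 → bit 1, carry out 0
  col 7: 0 + 0 + 0 (carry in) = 0 → bit 0, carry out 0
  col 8: 0 + 1 + 0 (carry in) = 1 → bit 1, carry out 0
  col 9: 0 + 0 + 0 (carry in) = 0 → bit 0, carry out 0
Reading bits MSB→LSB: 0101010011
Strip leading zeros: 101010011
= 101010011


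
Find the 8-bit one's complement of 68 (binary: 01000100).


Original: 01000100
Invert all bits:
  bit 0: 0 → 1
  bit 1: 1 → 0
  bit 2: 0 → 1
  bit 3: 0 → 1
  bit 4: 0 → 1
  bit 5: 1 → 0
  bit 6: 0 → 1
  bit 7: 0 → 1
= 10111011


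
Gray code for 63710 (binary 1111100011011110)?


Binary: 1111100011011110
Gray code: G = B XOR (B >> 1)
B >> 1 = 0111110001101111
1111100011011110 XOR 0111110001101111:
  1 XOR 0 = 1
  1 XOR 1 = 0
  1 XOR 1 = 0
  1 XOR 1 = 0
  1 XOR 1 = 0
  0 XOR 1 = 1
  0 XOR 0 = 0
  0 XOR 0 = 0
  1 XOR 0 = 1
  1 XOR 1 = 0
  0 XOR 1 = 1
  1 XOR 0 = 1
  1 XOR 1 = 0
  1 XOR 1 = 0
  1 XOR 1 = 0
  0 XOR 1 = 1
= 1000010010110001


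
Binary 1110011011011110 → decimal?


Positional values:
Bit 1: 1 × 2^1 = 2
Bit 2: 1 × 2^2 = 4
Bit 3: 1 × 2^3 = 8
Bit 4: 1 × 2^4 = 16
Bit 6: 1 × 2^6 = 64
Bit 7: 1 × 2^7 = 128
Bit 9: 1 × 2^9 = 512
Bit 10: 1 × 2^10 = 1024
Bit 13: 1 × 2^13 = 8192
Bit 14: 1 × 2^14 = 16384
Bit 15: 1 × 2^15 = 32768
Sum = 2 + 4 + 8 + 16 + 64 + 128 + 512 + 1024 + 8192 + 16384 + 32768
= 59102


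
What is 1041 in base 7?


Divide by 7 repeatedly:
1041 ÷ 7 = 148 remainder 5
148 ÷ 7 = 21 remainder 1
21 ÷ 7 = 3 remainder 0
3 ÷ 7 = 0 remainder 3
Reading remainders bottom-up:
= 3015


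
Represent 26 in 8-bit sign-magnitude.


Sign bit: 0 (positive)
Magnitude: 26 = 0011010
= 00011010


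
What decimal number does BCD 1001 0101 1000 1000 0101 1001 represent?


Each 4-bit group → digit:
  1001 → 9
  0101 → 5
  1000 → 8
  1000 → 8
  0101 → 5
  1001 → 9
= 958859


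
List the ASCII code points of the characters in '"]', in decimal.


String: '"]'  (2 characters)
Per-character ASCII lookup:
  '"': special character: '"' = 34
  ']': special character: ']' = 93
= 34 93


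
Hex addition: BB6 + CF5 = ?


Align and add column by column (LSB to MSB, each column mod 16 with carry):
  0BB6
+ 0CF5
  ----
  col 0: 6(6) + 5(5) + 0 (carry in) = 11 → B(11), carry out 0
  col 1: B(11) + F(15) + 0 (carry in) = 26 → A(10), carry out 1
  col 2: B(11) + C(12) + 1 (carry in) = 24 → 8(8), carry out 1
  col 3: 0(0) + 0(0) + 1 (carry in) = 1 → 1(1), carry out 0
Reading digits MSB→LSB: 18AB
Strip leading zeros: 18AB
= 0x18AB


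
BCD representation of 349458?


Each digit → 4-bit binary:
  3 → 0011
  4 → 0100
  9 → 1001
  4 → 0100
  5 → 0101
  8 → 1000
= 0011 0100 1001 0100 0101 1000


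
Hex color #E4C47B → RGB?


Hex: #E4C47B
R = E4₁₆ = 228
G = C4₁₆ = 196
B = 7B₁₆ = 123
= RGB(228, 196, 123)


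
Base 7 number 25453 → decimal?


Positional values (base 7):
  3 × 7^0 = 3 × 1 = 3
  5 × 7^1 = 5 × 7 = 35
  4 × 7^2 = 4 × 49 = 196
  5 × 7^3 = 5 × 343 = 1715
  2 × 7^4 = 2 × 2401 = 4802
Sum = 3 + 35 + 196 + 1715 + 4802
= 6751


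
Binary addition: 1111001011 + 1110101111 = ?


Align and add column by column (LSB to MSB, carry propagating):
  01111001011
+ 01110101111
  -----------
  col 0: 1 + 1 + 0 (carry in) = 2 → bit 0, carry out 1
  col 1: 1 + 1 + 1 (carry in) = 3 → bit 1, carry out 1
  col 2: 0 + 1 + 1 (carry in) = 2 → bit 0, carry out 1
  col 3: 1 + 1 + 1 (carry in) = 3 → bit 1, carry out 1
  col 4: 0 + 0 + 1 (carry in) = 1 → bit 1, carry out 0
  col 5: 0 + 1 + 0 (carry in) = 1 → bit 1, carry out 0
  col 6: 1 + 0 + 0 (carry in) = 1 → bit 1, carry out 0
  col 7: 1 + 1 + 0 (carry in) = 2 → bit 0, carry out 1
  col 8: 1 + 1 + 1 (carry in) = 3 → bit 1, carry out 1
  col 9: 1 + 1 + 1 (carry in) = 3 → bit 1, carry out 1
  col 10: 0 + 0 + 1 (carry in) = 1 → bit 1, carry out 0
Reading bits MSB→LSB: 11101111010
Strip leading zeros: 11101111010
= 11101111010


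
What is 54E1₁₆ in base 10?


Positional values:
Position 0: 1 × 16^0 = 1 × 1 = 1
Position 1: E × 16^1 = 14 × 16 = 224
Position 2: 4 × 16^2 = 4 × 256 = 1024
Position 3: 5 × 16^3 = 5 × 4096 = 20480
Sum = 1 + 224 + 1024 + 20480
= 21729


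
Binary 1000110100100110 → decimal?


Positional values:
Bit 1: 1 × 2^1 = 2
Bit 2: 1 × 2^2 = 4
Bit 5: 1 × 2^5 = 32
Bit 8: 1 × 2^8 = 256
Bit 10: 1 × 2^10 = 1024
Bit 11: 1 × 2^11 = 2048
Bit 15: 1 × 2^15 = 32768
Sum = 2 + 4 + 32 + 256 + 1024 + 2048 + 32768
= 36134


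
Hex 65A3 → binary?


Each hex digit → 4 binary bits:
  6 = 0110
  5 = 0101
  A = 1010
  3 = 0011
Concatenate: 0110 0101 1010 0011
= 0110010110100011


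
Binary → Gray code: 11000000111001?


Binary: 11000000111001
Gray code: G = B XOR (B >> 1)
B >> 1 = 01100000011100
11000000111001 XOR 01100000011100:
  1 XOR 0 = 1
  1 XOR 1 = 0
  0 XOR 1 = 1
  0 XOR 0 = 0
  0 XOR 0 = 0
  0 XOR 0 = 0
  0 XOR 0 = 0
  0 XOR 0 = 0
  1 XOR 0 = 1
  1 XOR 1 = 0
  1 XOR 1 = 0
  0 XOR 1 = 1
  0 XOR 0 = 0
  1 XOR 0 = 1
= 10100000100101


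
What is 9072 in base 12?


Divide by 12 repeatedly:
9072 ÷ 12 = 756 remainder 0
756 ÷ 12 = 63 remainder 0
63 ÷ 12 = 5 remainder 3
5 ÷ 12 = 0 remainder 5
Reading remainders bottom-up:
= 5300


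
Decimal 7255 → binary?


Divide by 2 repeatedly:
7255 ÷ 2 = 3627 remainder 1
3627 ÷ 2 = 1813 remainder 1
1813 ÷ 2 = 906 remainder 1
906 ÷ 2 = 453 remainder 0
453 ÷ 2 = 226 remainder 1
226 ÷ 2 = 113 remainder 0
113 ÷ 2 = 56 remainder 1
56 ÷ 2 = 28 remainder 0
28 ÷ 2 = 14 remainder 0
14 ÷ 2 = 7 remainder 0
7 ÷ 2 = 3 remainder 1
3 ÷ 2 = 1 remainder 1
1 ÷ 2 = 0 remainder 1
Reading remainders bottom-up:
= 1110001010111


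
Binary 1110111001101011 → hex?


Group into 4-bit nibbles: 1110111001101011
  1110 = E
  1110 = E
  0110 = 6
  1011 = B
= 0xEE6B


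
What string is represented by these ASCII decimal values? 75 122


Codes (decimal): 75 122
Per-code ASCII lookup:
  75  (range 65-90: uppercase, 75 - 65 = 10) → 'K'
  122  (range 97-122: lowercase, 122 - 97 = 25) → 'z'
= 'Kz'


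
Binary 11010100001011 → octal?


Group into 3-bit groups: 011010100001011
  011 = 3
  010 = 2
  100 = 4
  001 = 1
  011 = 3
= 0o32413


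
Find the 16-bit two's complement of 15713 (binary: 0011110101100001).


Original: 0011110101100001
Step 1 - Invert all bits: 1100001010011110
Step 2 - Add 1: 1100001010011110 + 1
= 1100001010011111 (represents -15713)


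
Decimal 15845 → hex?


Divide by 16 repeatedly:
15845 ÷ 16 = 990 remainder 5 (5)
990 ÷ 16 = 61 remainder 14 (E)
61 ÷ 16 = 3 remainder 13 (D)
3 ÷ 16 = 0 remainder 3 (3)
Reading remainders bottom-up:
= 0x3DE5


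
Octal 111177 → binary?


Each octal digit → 3 binary bits:
  1 = 001
  1 = 001
  1 = 001
  1 = 001
  7 = 111
  7 = 111
Concatenate: 001 001 001 001 111 111
= 001001001001111111


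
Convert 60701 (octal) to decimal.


Positional values:
Position 0: 1 × 8^0 = 1
Position 1: 0 × 8^1 = 0
Position 2: 7 × 8^2 = 448
Position 3: 0 × 8^3 = 0
Position 4: 6 × 8^4 = 24576
Sum = 1 + 0 + 448 + 0 + 24576
= 25025


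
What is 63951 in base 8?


Divide by 8 repeatedly:
63951 ÷ 8 = 7993 remainder 7
7993 ÷ 8 = 999 remainder 1
999 ÷ 8 = 124 remainder 7
124 ÷ 8 = 15 remainder 4
15 ÷ 8 = 1 remainder 7
1 ÷ 8 = 0 remainder 1
Reading remainders bottom-up:
= 0o174717


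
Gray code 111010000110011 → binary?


Gray code: 111010000110011
MSB stays the same: 1
Each subsequent bit = prev_binary XOR current_gray:
  B[1] = 1 XOR 1 = 0
  B[2] = 0 XOR 1 = 1
  B[3] = 1 XOR 0 = 1
  B[4] = 1 XOR 1 = 0
  B[5] = 0 XOR 0 = 0
  B[6] = 0 XOR 0 = 0
  B[7] = 0 XOR 0 = 0
  B[8] = 0 XOR 0 = 0
  B[9] = 0 XOR 1 = 1
  B[10] = 1 XOR 1 = 0
  B[11] = 0 XOR 0 = 0
  B[12] = 0 XOR 0 = 0
  B[13] = 0 XOR 1 = 1
  B[14] = 1 XOR 1 = 0
= 101100000100010 (22562 decimal)


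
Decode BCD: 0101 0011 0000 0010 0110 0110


Each 4-bit group → digit:
  0101 → 5
  0011 → 3
  0000 → 0
  0010 → 2
  0110 → 6
  0110 → 6
= 530266


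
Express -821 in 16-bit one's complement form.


Original: 0000001100110101
Invert all bits:
  bit 0: 0 → 1
  bit 1: 0 → 1
  bit 2: 0 → 1
  bit 3: 0 → 1
  bit 4: 0 → 1
  bit 5: 0 → 1
  bit 6: 1 → 0
  bit 7: 1 → 0
  bit 8: 0 → 1
  bit 9: 0 → 1
  bit 10: 1 → 0
  bit 11: 1 → 0
  bit 12: 0 → 1
  bit 13: 1 → 0
  bit 14: 0 → 1
  bit 15: 1 → 0
= 1111110011001010


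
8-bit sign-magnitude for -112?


Sign bit: 1 (negative)
Magnitude: 112 = 1110000
= 11110000


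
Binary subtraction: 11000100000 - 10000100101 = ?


Align and subtract column by column (LSB to MSB, borrowing when needed):
  11000100000
- 10000100101
  -----------
  col 0: (0 - 0 borrow-in) - 1 → borrow from next column: (0+2) - 1 = 1, borrow out 1
  col 1: (0 - 1 borrow-in) - 0 → borrow from next column: (-1+2) - 0 = 1, borrow out 1
  col 2: (0 - 1 borrow-in) - 1 → borrow from next column: (-1+2) - 1 = 0, borrow out 1
  col 3: (0 - 1 borrow-in) - 0 → borrow from next column: (-1+2) - 0 = 1, borrow out 1
  col 4: (0 - 1 borrow-in) - 0 → borrow from next column: (-1+2) - 0 = 1, borrow out 1
  col 5: (1 - 1 borrow-in) - 1 → borrow from next column: (0+2) - 1 = 1, borrow out 1
  col 6: (0 - 1 borrow-in) - 0 → borrow from next column: (-1+2) - 0 = 1, borrow out 1
  col 7: (0 - 1 borrow-in) - 0 → borrow from next column: (-1+2) - 0 = 1, borrow out 1
  col 8: (0 - 1 borrow-in) - 0 → borrow from next column: (-1+2) - 0 = 1, borrow out 1
  col 9: (1 - 1 borrow-in) - 0 → 0 - 0 = 0, borrow out 0
  col 10: (1 - 0 borrow-in) - 1 → 1 - 1 = 0, borrow out 0
Reading bits MSB→LSB: 00111111011
Strip leading zeros: 111111011
= 111111011


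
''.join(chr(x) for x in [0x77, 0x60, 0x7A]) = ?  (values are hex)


Codes (hex): 0x77 0x60 0x7A
Per-code ASCII lookup:
  0x77 = 119  (range 97-122: lowercase, 119 - 97 = 22) → 'w'
  0x60 = 96  (special character) → '`'
  0x7A = 122  (range 97-122: lowercase, 122 - 97 = 25) → 'z'
= 'w`z'


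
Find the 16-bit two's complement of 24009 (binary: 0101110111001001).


Original: 0101110111001001
Step 1 - Invert all bits: 1010001000110110
Step 2 - Add 1: 1010001000110110 + 1
= 1010001000110111 (represents -24009)


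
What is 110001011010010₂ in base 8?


Group into 3-bit groups: 110001011010010
  110 = 6
  001 = 1
  011 = 3
  010 = 2
  010 = 2
= 0o61322


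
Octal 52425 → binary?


Each octal digit → 3 binary bits:
  5 = 101
  2 = 010
  4 = 100
  2 = 010
  5 = 101
Concatenate: 101 010 100 010 101
= 101010100010101


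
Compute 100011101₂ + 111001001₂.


Align and add column by column (LSB to MSB, carry propagating):
  0100011101
+ 0111001001
  ----------
  col 0: 1 + 1 + 0 (carry in) = 2 → bit 0, carry out 1
  col 1: 0 + 0 + 1 (carry in) = 1 → bit 1, carry out 0
  col 2: 1 + 0 + 0 (carry in) = 1 → bit 1, carry out 0
  col 3: 1 + 1 + 0 (carry in) = 2 → bit 0, carry out 1
  col 4: 1 + 0 + 1 (carry in) = 2 → bit 0, carry out 1
  col 5: 0 + 0 + 1 (carry in) = 1 → bit 1, carry out 0
  col 6: 0 + 1 + 0 (carry in) = 1 → bit 1, carry out 0
  col 7: 0 + 1 + 0 (carry in) = 1 → bit 1, carry out 0
  col 8: 1 + 1 + 0 (carry in) = 2 → bit 0, carry out 1
  col 9: 0 + 0 + 1 (carry in) = 1 → bit 1, carry out 0
Reading bits MSB→LSB: 1011100110
Strip leading zeros: 1011100110
= 1011100110


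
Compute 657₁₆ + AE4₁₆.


Align and add column by column (LSB to MSB, each column mod 16 with carry):
  0657
+ 0AE4
  ----
  col 0: 7(7) + 4(4) + 0 (carry in) = 11 → B(11), carry out 0
  col 1: 5(5) + E(14) + 0 (carry in) = 19 → 3(3), carry out 1
  col 2: 6(6) + A(10) + 1 (carry in) = 17 → 1(1), carry out 1
  col 3: 0(0) + 0(0) + 1 (carry in) = 1 → 1(1), carry out 0
Reading digits MSB→LSB: 113B
Strip leading zeros: 113B
= 0x113B


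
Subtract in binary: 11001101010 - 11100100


Align and subtract column by column (LSB to MSB, borrowing when needed):
  11001101010
- 00011100100
  -----------
  col 0: (0 - 0 borrow-in) - 0 → 0 - 0 = 0, borrow out 0
  col 1: (1 - 0 borrow-in) - 0 → 1 - 0 = 1, borrow out 0
  col 2: (0 - 0 borrow-in) - 1 → borrow from next column: (0+2) - 1 = 1, borrow out 1
  col 3: (1 - 1 borrow-in) - 0 → 0 - 0 = 0, borrow out 0
  col 4: (0 - 0 borrow-in) - 0 → 0 - 0 = 0, borrow out 0
  col 5: (1 - 0 borrow-in) - 1 → 1 - 1 = 0, borrow out 0
  col 6: (1 - 0 borrow-in) - 1 → 1 - 1 = 0, borrow out 0
  col 7: (0 - 0 borrow-in) - 1 → borrow from next column: (0+2) - 1 = 1, borrow out 1
  col 8: (0 - 1 borrow-in) - 0 → borrow from next column: (-1+2) - 0 = 1, borrow out 1
  col 9: (1 - 1 borrow-in) - 0 → 0 - 0 = 0, borrow out 0
  col 10: (1 - 0 borrow-in) - 0 → 1 - 0 = 1, borrow out 0
Reading bits MSB→LSB: 10110000110
Strip leading zeros: 10110000110
= 10110000110


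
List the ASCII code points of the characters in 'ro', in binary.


String: 'ro'  (2 characters)
Per-character ASCII lookup:
  'r': lowercase starts at 97: 'r' = 97 + 17 = 114 → 1110010
  'o': lowercase starts at 97: 'o' = 97 + 14 = 111 → 1101111
= 1110010 1101111


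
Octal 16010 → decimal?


Positional values:
Position 0: 0 × 8^0 = 0
Position 1: 1 × 8^1 = 8
Position 2: 0 × 8^2 = 0
Position 3: 6 × 8^3 = 3072
Position 4: 1 × 8^4 = 4096
Sum = 0 + 8 + 0 + 3072 + 4096
= 7176


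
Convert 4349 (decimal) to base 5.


Divide by 5 repeatedly:
4349 ÷ 5 = 869 remainder 4
869 ÷ 5 = 173 remainder 4
173 ÷ 5 = 34 remainder 3
34 ÷ 5 = 6 remainder 4
6 ÷ 5 = 1 remainder 1
1 ÷ 5 = 0 remainder 1
Reading remainders bottom-up:
= 114344


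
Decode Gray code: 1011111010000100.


Gray code: 1011111010000100
MSB stays the same: 1
Each subsequent bit = prev_binary XOR current_gray:
  B[1] = 1 XOR 0 = 1
  B[2] = 1 XOR 1 = 0
  B[3] = 0 XOR 1 = 1
  B[4] = 1 XOR 1 = 0
  B[5] = 0 XOR 1 = 1
  B[6] = 1 XOR 1 = 0
  B[7] = 0 XOR 0 = 0
  B[8] = 0 XOR 1 = 1
  B[9] = 1 XOR 0 = 1
  B[10] = 1 XOR 0 = 1
  B[11] = 1 XOR 0 = 1
  B[12] = 1 XOR 0 = 1
  B[13] = 1 XOR 1 = 0
  B[14] = 0 XOR 0 = 0
  B[15] = 0 XOR 0 = 0
= 1101010011111000 (54520 decimal)


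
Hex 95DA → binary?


Each hex digit → 4 binary bits:
  9 = 1001
  5 = 0101
  D = 1101
  A = 1010
Concatenate: 1001 0101 1101 1010
= 1001010111011010


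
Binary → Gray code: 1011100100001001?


Binary: 1011100100001001
Gray code: G = B XOR (B >> 1)
B >> 1 = 0101110010000100
1011100100001001 XOR 0101110010000100:
  1 XOR 0 = 1
  0 XOR 1 = 1
  1 XOR 0 = 1
  1 XOR 1 = 0
  1 XOR 1 = 0
  0 XOR 1 = 1
  0 XOR 0 = 0
  1 XOR 0 = 1
  0 XOR 1 = 1
  0 XOR 0 = 0
  0 XOR 0 = 0
  0 XOR 0 = 0
  1 XOR 0 = 1
  0 XOR 1 = 1
  0 XOR 0 = 0
  1 XOR 0 = 1
= 1110010110001101


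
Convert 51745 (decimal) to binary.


Divide by 2 repeatedly:
51745 ÷ 2 = 25872 remainder 1
25872 ÷ 2 = 12936 remainder 0
12936 ÷ 2 = 6468 remainder 0
6468 ÷ 2 = 3234 remainder 0
3234 ÷ 2 = 1617 remainder 0
1617 ÷ 2 = 808 remainder 1
808 ÷ 2 = 404 remainder 0
404 ÷ 2 = 202 remainder 0
202 ÷ 2 = 101 remainder 0
101 ÷ 2 = 50 remainder 1
50 ÷ 2 = 25 remainder 0
25 ÷ 2 = 12 remainder 1
12 ÷ 2 = 6 remainder 0
6 ÷ 2 = 3 remainder 0
3 ÷ 2 = 1 remainder 1
1 ÷ 2 = 0 remainder 1
Reading remainders bottom-up:
= 1100101000100001


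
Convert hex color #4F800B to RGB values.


Hex: #4F800B
R = 4F₁₆ = 79
G = 80₁₆ = 128
B = 0B₁₆ = 11
= RGB(79, 128, 11)


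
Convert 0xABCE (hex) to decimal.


Positional values:
Position 0: E × 16^0 = 14 × 1 = 14
Position 1: C × 16^1 = 12 × 16 = 192
Position 2: B × 16^2 = 11 × 256 = 2816
Position 3: A × 16^3 = 10 × 4096 = 40960
Sum = 14 + 192 + 2816 + 40960
= 43982


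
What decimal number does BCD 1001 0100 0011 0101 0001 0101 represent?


Each 4-bit group → digit:
  1001 → 9
  0100 → 4
  0011 → 3
  0101 → 5
  0001 → 1
  0101 → 5
= 943515


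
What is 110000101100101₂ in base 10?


Positional values:
Bit 0: 1 × 2^0 = 1
Bit 2: 1 × 2^2 = 4
Bit 5: 1 × 2^5 = 32
Bit 6: 1 × 2^6 = 64
Bit 8: 1 × 2^8 = 256
Bit 13: 1 × 2^13 = 8192
Bit 14: 1 × 2^14 = 16384
Sum = 1 + 4 + 32 + 64 + 256 + 8192 + 16384
= 24933


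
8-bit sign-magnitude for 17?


Sign bit: 0 (positive)
Magnitude: 17 = 0010001
= 00010001


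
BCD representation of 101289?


Each digit → 4-bit binary:
  1 → 0001
  0 → 0000
  1 → 0001
  2 → 0010
  8 → 1000
  9 → 1001
= 0001 0000 0001 0010 1000 1001


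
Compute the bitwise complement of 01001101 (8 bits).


Original: 01001101
Invert all bits:
  bit 0: 0 → 1
  bit 1: 1 → 0
  bit 2: 0 → 1
  bit 3: 0 → 1
  bit 4: 1 → 0
  bit 5: 1 → 0
  bit 6: 0 → 1
  bit 7: 1 → 0
= 10110010


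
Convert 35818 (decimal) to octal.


Divide by 8 repeatedly:
35818 ÷ 8 = 4477 remainder 2
4477 ÷ 8 = 559 remainder 5
559 ÷ 8 = 69 remainder 7
69 ÷ 8 = 8 remainder 5
8 ÷ 8 = 1 remainder 0
1 ÷ 8 = 0 remainder 1
Reading remainders bottom-up:
= 0o105752


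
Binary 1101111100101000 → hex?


Group into 4-bit nibbles: 1101111100101000
  1101 = D
  1111 = F
  0010 = 2
  1000 = 8
= 0xDF28


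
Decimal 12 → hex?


Divide by 16 repeatedly:
12 ÷ 16 = 0 remainder 12 (C)
Reading remainders bottom-up:
= 0xC


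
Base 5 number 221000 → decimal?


Positional values (base 5):
  0 × 5^0 = 0 × 1 = 0
  0 × 5^1 = 0 × 5 = 0
  0 × 5^2 = 0 × 25 = 0
  1 × 5^3 = 1 × 125 = 125
  2 × 5^4 = 2 × 625 = 1250
  2 × 5^5 = 2 × 3125 = 6250
Sum = 0 + 0 + 0 + 125 + 1250 + 6250
= 7625


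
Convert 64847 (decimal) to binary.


Divide by 2 repeatedly:
64847 ÷ 2 = 32423 remainder 1
32423 ÷ 2 = 16211 remainder 1
16211 ÷ 2 = 8105 remainder 1
8105 ÷ 2 = 4052 remainder 1
4052 ÷ 2 = 2026 remainder 0
2026 ÷ 2 = 1013 remainder 0
1013 ÷ 2 = 506 remainder 1
506 ÷ 2 = 253 remainder 0
253 ÷ 2 = 126 remainder 1
126 ÷ 2 = 63 remainder 0
63 ÷ 2 = 31 remainder 1
31 ÷ 2 = 15 remainder 1
15 ÷ 2 = 7 remainder 1
7 ÷ 2 = 3 remainder 1
3 ÷ 2 = 1 remainder 1
1 ÷ 2 = 0 remainder 1
Reading remainders bottom-up:
= 1111110101001111


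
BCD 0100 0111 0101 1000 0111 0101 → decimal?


Each 4-bit group → digit:
  0100 → 4
  0111 → 7
  0101 → 5
  1000 → 8
  0111 → 7
  0101 → 5
= 475875


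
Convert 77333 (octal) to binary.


Each octal digit → 3 binary bits:
  7 = 111
  7 = 111
  3 = 011
  3 = 011
  3 = 011
Concatenate: 111 111 011 011 011
= 111111011011011


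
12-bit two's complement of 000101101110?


Original: 000101101110
Step 1 - Invert all bits: 111010010001
Step 2 - Add 1: 111010010001 + 1
= 111010010010 (represents -366)


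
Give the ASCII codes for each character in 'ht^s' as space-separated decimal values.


String: 'ht^s'  (4 characters)
Per-character ASCII lookup:
  'h': lowercase starts at 97: 'h' = 97 + 7 = 104
  't': lowercase starts at 97: 't' = 97 + 19 = 116
  '^': special character: '^' = 94
  's': lowercase starts at 97: 's' = 97 + 18 = 115
= 104 116 94 115


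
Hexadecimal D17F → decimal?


Positional values:
Position 0: F × 16^0 = 15 × 1 = 15
Position 1: 7 × 16^1 = 7 × 16 = 112
Position 2: 1 × 16^2 = 1 × 256 = 256
Position 3: D × 16^3 = 13 × 4096 = 53248
Sum = 15 + 112 + 256 + 53248
= 53631


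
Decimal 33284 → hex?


Divide by 16 repeatedly:
33284 ÷ 16 = 2080 remainder 4 (4)
2080 ÷ 16 = 130 remainder 0 (0)
130 ÷ 16 = 8 remainder 2 (2)
8 ÷ 16 = 0 remainder 8 (8)
Reading remainders bottom-up:
= 0x8204


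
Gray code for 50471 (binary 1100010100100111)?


Binary: 1100010100100111
Gray code: G = B XOR (B >> 1)
B >> 1 = 0110001010010011
1100010100100111 XOR 0110001010010011:
  1 XOR 0 = 1
  1 XOR 1 = 0
  0 XOR 1 = 1
  0 XOR 0 = 0
  0 XOR 0 = 0
  1 XOR 0 = 1
  0 XOR 1 = 1
  1 XOR 0 = 1
  0 XOR 1 = 1
  0 XOR 0 = 0
  1 XOR 0 = 1
  0 XOR 1 = 1
  0 XOR 0 = 0
  1 XOR 0 = 1
  1 XOR 1 = 0
  1 XOR 1 = 0
= 1010011110110100


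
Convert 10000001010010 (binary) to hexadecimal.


Group into 4-bit nibbles: 0010000001010010
  0010 = 2
  0000 = 0
  0101 = 5
  0010 = 2
= 0x2052


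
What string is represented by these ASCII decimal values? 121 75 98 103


Codes (decimal): 121 75 98 103
Per-code ASCII lookup:
  121  (range 97-122: lowercase, 121 - 97 = 24) → 'y'
  75  (range 65-90: uppercase, 75 - 65 = 10) → 'K'
  98  (range 97-122: lowercase, 98 - 97 = 1) → 'b'
  103  (range 97-122: lowercase, 103 - 97 = 6) → 'g'
= 'yKbg'


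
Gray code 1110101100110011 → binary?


Gray code: 1110101100110011
MSB stays the same: 1
Each subsequent bit = prev_binary XOR current_gray:
  B[1] = 1 XOR 1 = 0
  B[2] = 0 XOR 1 = 1
  B[3] = 1 XOR 0 = 1
  B[4] = 1 XOR 1 = 0
  B[5] = 0 XOR 0 = 0
  B[6] = 0 XOR 1 = 1
  B[7] = 1 XOR 1 = 0
  B[8] = 0 XOR 0 = 0
  B[9] = 0 XOR 0 = 0
  B[10] = 0 XOR 1 = 1
  B[11] = 1 XOR 1 = 0
  B[12] = 0 XOR 0 = 0
  B[13] = 0 XOR 0 = 0
  B[14] = 0 XOR 1 = 1
  B[15] = 1 XOR 1 = 0
= 1011001000100010 (45602 decimal)


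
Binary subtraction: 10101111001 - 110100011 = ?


Align and subtract column by column (LSB to MSB, borrowing when needed):
  10101111001
- 00110100011
  -----------
  col 0: (1 - 0 borrow-in) - 1 → 1 - 1 = 0, borrow out 0
  col 1: (0 - 0 borrow-in) - 1 → borrow from next column: (0+2) - 1 = 1, borrow out 1
  col 2: (0 - 1 borrow-in) - 0 → borrow from next column: (-1+2) - 0 = 1, borrow out 1
  col 3: (1 - 1 borrow-in) - 0 → 0 - 0 = 0, borrow out 0
  col 4: (1 - 0 borrow-in) - 0 → 1 - 0 = 1, borrow out 0
  col 5: (1 - 0 borrow-in) - 1 → 1 - 1 = 0, borrow out 0
  col 6: (1 - 0 borrow-in) - 0 → 1 - 0 = 1, borrow out 0
  col 7: (0 - 0 borrow-in) - 1 → borrow from next column: (0+2) - 1 = 1, borrow out 1
  col 8: (1 - 1 borrow-in) - 1 → borrow from next column: (0+2) - 1 = 1, borrow out 1
  col 9: (0 - 1 borrow-in) - 0 → borrow from next column: (-1+2) - 0 = 1, borrow out 1
  col 10: (1 - 1 borrow-in) - 0 → 0 - 0 = 0, borrow out 0
Reading bits MSB→LSB: 01111010110
Strip leading zeros: 1111010110
= 1111010110


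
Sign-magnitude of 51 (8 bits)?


Sign bit: 0 (positive)
Magnitude: 51 = 0110011
= 00110011


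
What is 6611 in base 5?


Divide by 5 repeatedly:
6611 ÷ 5 = 1322 remainder 1
1322 ÷ 5 = 264 remainder 2
264 ÷ 5 = 52 remainder 4
52 ÷ 5 = 10 remainder 2
10 ÷ 5 = 2 remainder 0
2 ÷ 5 = 0 remainder 2
Reading remainders bottom-up:
= 202421


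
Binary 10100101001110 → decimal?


Positional values:
Bit 1: 1 × 2^1 = 2
Bit 2: 1 × 2^2 = 4
Bit 3: 1 × 2^3 = 8
Bit 6: 1 × 2^6 = 64
Bit 8: 1 × 2^8 = 256
Bit 11: 1 × 2^11 = 2048
Bit 13: 1 × 2^13 = 8192
Sum = 2 + 4 + 8 + 64 + 256 + 2048 + 8192
= 10574


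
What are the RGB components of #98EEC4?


Hex: #98EEC4
R = 98₁₆ = 152
G = EE₁₆ = 238
B = C4₁₆ = 196
= RGB(152, 238, 196)


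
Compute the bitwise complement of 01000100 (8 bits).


Original: 01000100
Invert all bits:
  bit 0: 0 → 1
  bit 1: 1 → 0
  bit 2: 0 → 1
  bit 3: 0 → 1
  bit 4: 0 → 1
  bit 5: 1 → 0
  bit 6: 0 → 1
  bit 7: 0 → 1
= 10111011


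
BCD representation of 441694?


Each digit → 4-bit binary:
  4 → 0100
  4 → 0100
  1 → 0001
  6 → 0110
  9 → 1001
  4 → 0100
= 0100 0100 0001 0110 1001 0100


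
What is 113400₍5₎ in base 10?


Positional values (base 5):
  0 × 5^0 = 0 × 1 = 0
  0 × 5^1 = 0 × 5 = 0
  4 × 5^2 = 4 × 25 = 100
  3 × 5^3 = 3 × 125 = 375
  1 × 5^4 = 1 × 625 = 625
  1 × 5^5 = 1 × 3125 = 3125
Sum = 0 + 0 + 100 + 375 + 625 + 3125
= 4225


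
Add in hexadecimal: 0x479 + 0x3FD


Align and add column by column (LSB to MSB, each column mod 16 with carry):
  0479
+ 03FD
  ----
  col 0: 9(9) + D(13) + 0 (carry in) = 22 → 6(6), carry out 1
  col 1: 7(7) + F(15) + 1 (carry in) = 23 → 7(7), carry out 1
  col 2: 4(4) + 3(3) + 1 (carry in) = 8 → 8(8), carry out 0
  col 3: 0(0) + 0(0) + 0 (carry in) = 0 → 0(0), carry out 0
Reading digits MSB→LSB: 0876
Strip leading zeros: 876
= 0x876


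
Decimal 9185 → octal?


Divide by 8 repeatedly:
9185 ÷ 8 = 1148 remainder 1
1148 ÷ 8 = 143 remainder 4
143 ÷ 8 = 17 remainder 7
17 ÷ 8 = 2 remainder 1
2 ÷ 8 = 0 remainder 2
Reading remainders bottom-up:
= 0o21741


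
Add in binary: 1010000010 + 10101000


Align and add column by column (LSB to MSB, carry propagating):
  01010000010
+ 00010101000
  -----------
  col 0: 0 + 0 + 0 (carry in) = 0 → bit 0, carry out 0
  col 1: 1 + 0 + 0 (carry in) = 1 → bit 1, carry out 0
  col 2: 0 + 0 + 0 (carry in) = 0 → bit 0, carry out 0
  col 3: 0 + 1 + 0 (carry in) = 1 → bit 1, carry out 0
  col 4: 0 + 0 + 0 (carry in) = 0 → bit 0, carry out 0
  col 5: 0 + 1 + 0 (carry in) = 1 → bit 1, carry out 0
  col 6: 0 + 0 + 0 (carry in) = 0 → bit 0, carry out 0
  col 7: 1 + 1 + 0 (carry in) = 2 → bit 0, carry out 1
  col 8: 0 + 0 + 1 (carry in) = 1 → bit 1, carry out 0
  col 9: 1 + 0 + 0 (carry in) = 1 → bit 1, carry out 0
  col 10: 0 + 0 + 0 (carry in) = 0 → bit 0, carry out 0
Reading bits MSB→LSB: 01100101010
Strip leading zeros: 1100101010
= 1100101010


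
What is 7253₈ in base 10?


Positional values:
Position 0: 3 × 8^0 = 3
Position 1: 5 × 8^1 = 40
Position 2: 2 × 8^2 = 128
Position 3: 7 × 8^3 = 3584
Sum = 3 + 40 + 128 + 3584
= 3755


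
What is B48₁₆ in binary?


Each hex digit → 4 binary bits:
  B = 1011
  4 = 0100
  8 = 1000
Concatenate: 1011 0100 1000
= 101101001000


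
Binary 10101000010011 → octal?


Group into 3-bit groups: 010101000010011
  010 = 2
  101 = 5
  000 = 0
  010 = 2
  011 = 3
= 0o25023


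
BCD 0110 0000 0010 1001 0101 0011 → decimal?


Each 4-bit group → digit:
  0110 → 6
  0000 → 0
  0010 → 2
  1001 → 9
  0101 → 5
  0011 → 3
= 602953


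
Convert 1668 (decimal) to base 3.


Divide by 3 repeatedly:
1668 ÷ 3 = 556 remainder 0
556 ÷ 3 = 185 remainder 1
185 ÷ 3 = 61 remainder 2
61 ÷ 3 = 20 remainder 1
20 ÷ 3 = 6 remainder 2
6 ÷ 3 = 2 remainder 0
2 ÷ 3 = 0 remainder 2
Reading remainders bottom-up:
= 2021210


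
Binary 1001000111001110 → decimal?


Positional values:
Bit 1: 1 × 2^1 = 2
Bit 2: 1 × 2^2 = 4
Bit 3: 1 × 2^3 = 8
Bit 6: 1 × 2^6 = 64
Bit 7: 1 × 2^7 = 128
Bit 8: 1 × 2^8 = 256
Bit 12: 1 × 2^12 = 4096
Bit 15: 1 × 2^15 = 32768
Sum = 2 + 4 + 8 + 64 + 128 + 256 + 4096 + 32768
= 37326


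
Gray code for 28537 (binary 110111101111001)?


Binary: 110111101111001
Gray code: G = B XOR (B >> 1)
B >> 1 = 011011110111100
110111101111001 XOR 011011110111100:
  1 XOR 0 = 1
  1 XOR 1 = 0
  0 XOR 1 = 1
  1 XOR 0 = 1
  1 XOR 1 = 0
  1 XOR 1 = 0
  1 XOR 1 = 0
  0 XOR 1 = 1
  1 XOR 0 = 1
  1 XOR 1 = 0
  1 XOR 1 = 0
  1 XOR 1 = 0
  0 XOR 1 = 1
  0 XOR 0 = 0
  1 XOR 0 = 1
= 101100011000101


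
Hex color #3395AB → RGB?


Hex: #3395AB
R = 33₁₆ = 51
G = 95₁₆ = 149
B = AB₁₆ = 171
= RGB(51, 149, 171)


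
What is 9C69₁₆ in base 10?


Positional values:
Position 0: 9 × 16^0 = 9 × 1 = 9
Position 1: 6 × 16^1 = 6 × 16 = 96
Position 2: C × 16^2 = 12 × 256 = 3072
Position 3: 9 × 16^3 = 9 × 4096 = 36864
Sum = 9 + 96 + 3072 + 36864
= 40041


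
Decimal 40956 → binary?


Divide by 2 repeatedly:
40956 ÷ 2 = 20478 remainder 0
20478 ÷ 2 = 10239 remainder 0
10239 ÷ 2 = 5119 remainder 1
5119 ÷ 2 = 2559 remainder 1
2559 ÷ 2 = 1279 remainder 1
1279 ÷ 2 = 639 remainder 1
639 ÷ 2 = 319 remainder 1
319 ÷ 2 = 159 remainder 1
159 ÷ 2 = 79 remainder 1
79 ÷ 2 = 39 remainder 1
39 ÷ 2 = 19 remainder 1
19 ÷ 2 = 9 remainder 1
9 ÷ 2 = 4 remainder 1
4 ÷ 2 = 2 remainder 0
2 ÷ 2 = 1 remainder 0
1 ÷ 2 = 0 remainder 1
Reading remainders bottom-up:
= 1001111111111100


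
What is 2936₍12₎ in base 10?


Positional values (base 12):
  6 × 12^0 = 6 × 1 = 6
  3 × 12^1 = 3 × 12 = 36
  9 × 12^2 = 9 × 144 = 1296
  2 × 12^3 = 2 × 1728 = 3456
Sum = 6 + 36 + 1296 + 3456
= 4794


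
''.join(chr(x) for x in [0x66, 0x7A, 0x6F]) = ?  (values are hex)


Codes (hex): 0x66 0x7A 0x6F
Per-code ASCII lookup:
  0x66 = 102  (range 97-122: lowercase, 102 - 97 = 5) → 'f'
  0x7A = 122  (range 97-122: lowercase, 122 - 97 = 25) → 'z'
  0x6F = 111  (range 97-122: lowercase, 111 - 97 = 14) → 'o'
= 'fzo'


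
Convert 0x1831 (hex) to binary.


Each hex digit → 4 binary bits:
  1 = 0001
  8 = 1000
  3 = 0011
  1 = 0001
Concatenate: 0001 1000 0011 0001
= 0001100000110001


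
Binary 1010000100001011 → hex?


Group into 4-bit nibbles: 1010000100001011
  1010 = A
  0001 = 1
  0000 = 0
  1011 = B
= 0xA10B


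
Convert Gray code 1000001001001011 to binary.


Gray code: 1000001001001011
MSB stays the same: 1
Each subsequent bit = prev_binary XOR current_gray:
  B[1] = 1 XOR 0 = 1
  B[2] = 1 XOR 0 = 1
  B[3] = 1 XOR 0 = 1
  B[4] = 1 XOR 0 = 1
  B[5] = 1 XOR 0 = 1
  B[6] = 1 XOR 1 = 0
  B[7] = 0 XOR 0 = 0
  B[8] = 0 XOR 0 = 0
  B[9] = 0 XOR 1 = 1
  B[10] = 1 XOR 0 = 1
  B[11] = 1 XOR 0 = 1
  B[12] = 1 XOR 1 = 0
  B[13] = 0 XOR 0 = 0
  B[14] = 0 XOR 1 = 1
  B[15] = 1 XOR 1 = 0
= 1111110001110010 (64626 decimal)


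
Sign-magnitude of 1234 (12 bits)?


Sign bit: 0 (positive)
Magnitude: 1234 = 10011010010
= 010011010010


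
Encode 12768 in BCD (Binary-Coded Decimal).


Each digit → 4-bit binary:
  1 → 0001
  2 → 0010
  7 → 0111
  6 → 0110
  8 → 1000
= 0001 0010 0111 0110 1000


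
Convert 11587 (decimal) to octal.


Divide by 8 repeatedly:
11587 ÷ 8 = 1448 remainder 3
1448 ÷ 8 = 181 remainder 0
181 ÷ 8 = 22 remainder 5
22 ÷ 8 = 2 remainder 6
2 ÷ 8 = 0 remainder 2
Reading remainders bottom-up:
= 0o26503


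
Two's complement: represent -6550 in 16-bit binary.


Original: 0001100110010110
Step 1 - Invert all bits: 1110011001101001
Step 2 - Add 1: 1110011001101001 + 1
= 1110011001101010 (represents -6550)


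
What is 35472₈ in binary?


Each octal digit → 3 binary bits:
  3 = 011
  5 = 101
  4 = 100
  7 = 111
  2 = 010
Concatenate: 011 101 100 111 010
= 011101100111010


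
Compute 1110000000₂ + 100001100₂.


Align and add column by column (LSB to MSB, carry propagating):
  01110000000
+ 00100001100
  -----------
  col 0: 0 + 0 + 0 (carry in) = 0 → bit 0, carry out 0
  col 1: 0 + 0 + 0 (carry in) = 0 → bit 0, carry out 0
  col 2: 0 + 1 + 0 (carry in) = 1 → bit 1, carry out 0
  col 3: 0 + 1 + 0 (carry in) = 1 → bit 1, carry out 0
  col 4: 0 + 0 + 0 (carry in) = 0 → bit 0, carry out 0
  col 5: 0 + 0 + 0 (carry in) = 0 → bit 0, carry out 0
  col 6: 0 + 0 + 0 (carry in) = 0 → bit 0, carry out 0
  col 7: 1 + 0 + 0 (carry in) = 1 → bit 1, carry out 0
  col 8: 1 + 1 + 0 (carry in) = 2 → bit 0, carry out 1
  col 9: 1 + 0 + 1 (carry in) = 2 → bit 0, carry out 1
  col 10: 0 + 0 + 1 (carry in) = 1 → bit 1, carry out 0
Reading bits MSB→LSB: 10010001100
Strip leading zeros: 10010001100
= 10010001100


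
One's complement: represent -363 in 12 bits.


Original: 000101101011
Invert all bits:
  bit 0: 0 → 1
  bit 1: 0 → 1
  bit 2: 0 → 1
  bit 3: 1 → 0
  bit 4: 0 → 1
  bit 5: 1 → 0
  bit 6: 1 → 0
  bit 7: 0 → 1
  bit 8: 1 → 0
  bit 9: 0 → 1
  bit 10: 1 → 0
  bit 11: 1 → 0
= 111010010100


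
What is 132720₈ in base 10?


Positional values:
Position 0: 0 × 8^0 = 0
Position 1: 2 × 8^1 = 16
Position 2: 7 × 8^2 = 448
Position 3: 2 × 8^3 = 1024
Position 4: 3 × 8^4 = 12288
Position 5: 1 × 8^5 = 32768
Sum = 0 + 16 + 448 + 1024 + 12288 + 32768
= 46544


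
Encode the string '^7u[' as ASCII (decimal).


String: '^7u['  (4 characters)
Per-character ASCII lookup:
  '^': special character: '^' = 94
  '7': digits start at 48: '7' = 48 + 7 = 55
  'u': lowercase starts at 97: 'u' = 97 + 20 = 117
  '[': special character: '[' = 91
= 94 55 117 91
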